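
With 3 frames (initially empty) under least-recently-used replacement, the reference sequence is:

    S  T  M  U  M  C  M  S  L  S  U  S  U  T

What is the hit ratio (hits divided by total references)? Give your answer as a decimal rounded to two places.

S -> fault, frames {S}
T -> fault, frames {S,T}
M -> fault, frames {S,T,M}
U -> fault, evict S, frames {T,M,U}
M -> hit
C -> fault, evict T, frames {U,M,C}
M -> hit
S -> fault, evict U, frames {C,M,S}
L -> fault, evict C, frames {M,S,L}
S -> hit
U -> fault, evict M, frames {L,S,U}
S -> hit
U -> hit
T -> fault, evict L, frames {S,U,T}
Hits: 5 of 14 references → 5/14 = 0.3571.

0.36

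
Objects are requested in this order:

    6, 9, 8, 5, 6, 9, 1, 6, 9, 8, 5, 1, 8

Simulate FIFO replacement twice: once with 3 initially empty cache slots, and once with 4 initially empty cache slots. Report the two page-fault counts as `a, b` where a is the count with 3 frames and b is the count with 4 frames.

9, 10

3 frames: F F F F F F F . . F F . . → 9 faults.
4 frames: F F F F . . F F F F F F . → 10 faults.
10 > 9: adding a frame increased faults — Belady's anomaly.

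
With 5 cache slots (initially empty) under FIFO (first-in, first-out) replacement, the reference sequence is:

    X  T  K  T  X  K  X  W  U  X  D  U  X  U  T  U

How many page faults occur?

8

X -> miss, frames (X)
T -> miss, frames (X T)
K -> miss, frames (X T K)
T -> hit
X -> hit
K -> hit
X -> hit
W -> miss, frames (X T K W)
U -> miss, frames (X T K W U)
X -> hit
D -> miss, evict X, frames (T K W U D)
U -> hit
X -> miss, evict T, frames (K W U D X)
U -> hit
T -> miss, evict K, frames (W U D X T)
U -> hit
Page faults: 8.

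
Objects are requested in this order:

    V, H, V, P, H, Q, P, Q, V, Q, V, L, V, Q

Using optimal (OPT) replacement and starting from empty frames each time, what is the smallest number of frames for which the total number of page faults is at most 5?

3

f=1: 14 faults
f=2: 7 faults
f=3: 5 faults
f=4: 5 faults
f=5: 5 faults
Smallest f with faults ≤ 5 is 3.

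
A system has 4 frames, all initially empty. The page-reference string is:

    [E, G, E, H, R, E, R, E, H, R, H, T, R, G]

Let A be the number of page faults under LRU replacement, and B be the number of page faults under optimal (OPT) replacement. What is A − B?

1

Under LRU: F F . F F . . . . . . F . F → 6 faults.
Under OPT: F F . F F . . . . . . F . . → 5 faults.
A − B = 6 − 5 = 1.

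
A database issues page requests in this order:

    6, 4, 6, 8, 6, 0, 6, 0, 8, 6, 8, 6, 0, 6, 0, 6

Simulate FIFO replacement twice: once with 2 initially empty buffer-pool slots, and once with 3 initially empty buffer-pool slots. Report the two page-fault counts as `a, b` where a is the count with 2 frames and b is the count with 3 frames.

8, 5

2 frames: F F . F F F . . F F . . F . . . → 8 faults.
3 frames: F F . F . F F . . . . . . . . . → 5 faults.
5 < 8: adding a frame reduced faults, as is typical.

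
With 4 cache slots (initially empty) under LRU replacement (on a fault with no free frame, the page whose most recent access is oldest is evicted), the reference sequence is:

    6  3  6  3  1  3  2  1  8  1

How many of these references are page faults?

6: fault, frames (6)
3: fault, frames (6 3)
6: hit
3: hit
1: fault, frames (6 3 1)
3: hit
2: fault, frames (6 1 3 2)
1: hit
8: fault, evict 6, frames (3 2 1 8)
1: hit
Page faults: 5.

5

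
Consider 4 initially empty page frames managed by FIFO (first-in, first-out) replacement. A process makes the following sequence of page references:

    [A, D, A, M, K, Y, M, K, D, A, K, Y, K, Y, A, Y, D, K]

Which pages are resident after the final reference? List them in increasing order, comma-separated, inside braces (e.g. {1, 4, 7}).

A -> miss, frames [A]
D -> miss, frames [A, D]
A -> hit
M -> miss, frames [A, D, M]
K -> miss, frames [A, D, M, K]
Y -> miss, evict A, frames [D, M, K, Y]
M -> hit
K -> hit
D -> hit
A -> miss, evict D, frames [M, K, Y, A]
K -> hit
Y -> hit
K -> hit
Y -> hit
A -> hit
Y -> hit
D -> miss, evict M, frames [K, Y, A, D]
K -> hit

{A, D, K, Y}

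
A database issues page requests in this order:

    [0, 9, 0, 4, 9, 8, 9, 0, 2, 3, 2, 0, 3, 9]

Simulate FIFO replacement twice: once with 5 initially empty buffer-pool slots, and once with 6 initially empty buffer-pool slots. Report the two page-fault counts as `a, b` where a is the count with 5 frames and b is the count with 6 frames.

8, 6

5 frames: F F . F . F . . F F . F . F → 8 faults.
6 frames: F F . F . F . . F F . . . . → 6 faults.
6 < 8: adding a frame reduced faults, as is typical.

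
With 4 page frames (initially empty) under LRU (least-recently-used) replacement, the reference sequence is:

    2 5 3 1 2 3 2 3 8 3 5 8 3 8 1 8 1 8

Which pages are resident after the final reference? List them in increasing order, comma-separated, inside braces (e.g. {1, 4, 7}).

{1, 3, 5, 8}

2 -> fault, frames (2)
5 -> fault, frames (2 5)
3 -> fault, frames (2 5 3)
1 -> fault, frames (2 5 3 1)
2 -> hit
3 -> hit
2 -> hit
3 -> hit
8 -> fault, evict 5, frames (1 2 3 8)
3 -> hit
5 -> fault, evict 1, frames (2 8 3 5)
8 -> hit
3 -> hit
8 -> hit
1 -> fault, evict 2, frames (5 3 8 1)
8 -> hit
1 -> hit
8 -> hit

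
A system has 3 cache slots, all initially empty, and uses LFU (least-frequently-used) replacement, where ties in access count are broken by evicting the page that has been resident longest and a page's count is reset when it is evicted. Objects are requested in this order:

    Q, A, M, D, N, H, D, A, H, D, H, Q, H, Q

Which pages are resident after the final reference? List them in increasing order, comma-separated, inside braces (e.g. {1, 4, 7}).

Q: miss, frames {Q}
A: miss, frames {Q,A}
M: miss, frames {Q,A,M}
D: miss, evict Q, frames {A,M,D}
N: miss, evict A, frames {M,D,N}
H: miss, evict M, frames {D,N,H}
D: hit
A: miss, evict N, frames {D,H,A}
H: hit
D: hit
H: hit
Q: miss, evict A, frames {D,H,Q}
H: hit
Q: hit

{D, H, Q}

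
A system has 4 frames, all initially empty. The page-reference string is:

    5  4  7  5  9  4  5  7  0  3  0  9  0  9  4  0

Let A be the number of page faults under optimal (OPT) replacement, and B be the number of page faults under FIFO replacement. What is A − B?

-1

Under OPT: F F F . F . . . F F . . . . . . → 6 faults.
Under FIFO: F F F . F . . . F F . . . . F . → 7 faults.
A − B = 6 − 7 = -1.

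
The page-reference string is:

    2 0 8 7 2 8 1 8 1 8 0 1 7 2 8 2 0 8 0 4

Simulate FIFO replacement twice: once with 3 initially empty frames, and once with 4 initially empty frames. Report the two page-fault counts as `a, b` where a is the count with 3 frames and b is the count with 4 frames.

13, 9

3 frames: F F F F F . F F . . F . F F F . F . . F → 13 faults.
4 frames: F F F F . . F . . . . . . F . . F F . F → 9 faults.
9 < 13: adding a frame reduced faults, as is typical.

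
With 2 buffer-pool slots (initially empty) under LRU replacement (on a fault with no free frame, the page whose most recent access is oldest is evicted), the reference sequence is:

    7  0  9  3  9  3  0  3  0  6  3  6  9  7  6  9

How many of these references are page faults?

11

7 -> fault, frames {7}
0 -> fault, frames {7,0}
9 -> fault, evict 7, frames {0,9}
3 -> fault, evict 0, frames {9,3}
9 -> hit
3 -> hit
0 -> fault, evict 9, frames {3,0}
3 -> hit
0 -> hit
6 -> fault, evict 3, frames {0,6}
3 -> fault, evict 0, frames {6,3}
6 -> hit
9 -> fault, evict 3, frames {6,9}
7 -> fault, evict 6, frames {9,7}
6 -> fault, evict 9, frames {7,6}
9 -> fault, evict 7, frames {6,9}
Page faults: 11.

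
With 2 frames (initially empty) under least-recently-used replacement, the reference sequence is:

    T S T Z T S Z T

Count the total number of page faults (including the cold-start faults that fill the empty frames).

T → fault, frames {T}
S → fault, frames {T,S}
T → hit
Z → fault, evict S, frames {T,Z}
T → hit
S → fault, evict Z, frames {T,S}
Z → fault, evict T, frames {S,Z}
T → fault, evict S, frames {Z,T}
Page faults: 6.

6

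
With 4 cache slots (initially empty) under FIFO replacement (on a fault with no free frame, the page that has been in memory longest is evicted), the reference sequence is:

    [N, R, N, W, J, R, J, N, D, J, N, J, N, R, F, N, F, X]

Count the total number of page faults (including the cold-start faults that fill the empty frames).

9

N -> fault, frames (N)
R -> fault, frames (N R)
N -> hit
W -> fault, frames (N R W)
J -> fault, frames (N R W J)
R -> hit
J -> hit
N -> hit
D -> fault, evict N, frames (R W J D)
J -> hit
N -> fault, evict R, frames (W J D N)
J -> hit
N -> hit
R -> fault, evict W, frames (J D N R)
F -> fault, evict J, frames (D N R F)
N -> hit
F -> hit
X -> fault, evict D, frames (N R F X)
Page faults: 9.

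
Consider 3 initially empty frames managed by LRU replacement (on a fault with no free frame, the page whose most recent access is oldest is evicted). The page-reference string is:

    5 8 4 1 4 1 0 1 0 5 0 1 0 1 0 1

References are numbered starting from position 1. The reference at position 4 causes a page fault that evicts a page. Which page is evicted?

pos 1: 5 → fault, frames [5]
pos 2: 8 → fault, frames [5, 8]
pos 3: 4 → fault, frames [5, 8, 4]
pos 4: 1 → fault, evict 5, frames [8, 4, 1]
At position 4, page 5 is evicted.

5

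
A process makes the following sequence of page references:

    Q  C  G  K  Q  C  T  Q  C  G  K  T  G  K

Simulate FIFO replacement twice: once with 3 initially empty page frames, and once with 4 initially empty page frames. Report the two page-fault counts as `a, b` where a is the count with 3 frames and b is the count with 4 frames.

3 frames: F F F F F F F . . F F . . . → 9 faults.
4 frames: F F F F . . F F F F F F . . → 10 faults.
10 > 9: adding a frame increased faults — Belady's anomaly.

9, 10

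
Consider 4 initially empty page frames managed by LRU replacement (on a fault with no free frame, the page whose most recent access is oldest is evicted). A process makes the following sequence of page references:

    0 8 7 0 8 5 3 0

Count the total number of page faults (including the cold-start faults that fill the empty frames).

5

0: miss, frames [0]
8: miss, frames [0, 8]
7: miss, frames [0, 8, 7]
0: hit
8: hit
5: miss, frames [7, 0, 8, 5]
3: miss, evict 7, frames [0, 8, 5, 3]
0: hit
Page faults: 5.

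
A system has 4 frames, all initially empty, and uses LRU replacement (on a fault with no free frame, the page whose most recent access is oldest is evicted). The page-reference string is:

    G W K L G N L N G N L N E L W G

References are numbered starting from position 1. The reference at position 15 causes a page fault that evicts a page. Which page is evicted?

G

pos 1: G -> miss, frames {G}
pos 2: W -> miss, frames {G,W}
pos 3: K -> miss, frames {G,W,K}
pos 4: L -> miss, frames {G,W,K,L}
pos 5: G -> hit
pos 6: N -> miss, evict W, frames {K,L,G,N}
pos 7: L -> hit
pos 8: N -> hit
pos 9: G -> hit
pos 10: N -> hit
pos 11: L -> hit
pos 12: N -> hit
pos 13: E -> miss, evict K, frames {G,L,N,E}
pos 14: L -> hit
pos 15: W -> miss, evict G, frames {N,E,L,W}
At position 15, page G is evicted.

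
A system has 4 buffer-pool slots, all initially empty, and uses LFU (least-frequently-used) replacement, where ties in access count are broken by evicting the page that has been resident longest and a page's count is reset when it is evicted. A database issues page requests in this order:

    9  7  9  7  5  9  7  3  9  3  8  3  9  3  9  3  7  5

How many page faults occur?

9 -> fault, frames (9)
7 -> fault, frames (9 7)
9 -> hit
7 -> hit
5 -> fault, frames (9 7 5)
9 -> hit
7 -> hit
3 -> fault, frames (9 7 5 3)
9 -> hit
3 -> hit
8 -> fault, evict 5, frames (9 7 3 8)
3 -> hit
9 -> hit
3 -> hit
9 -> hit
3 -> hit
7 -> hit
5 -> fault, evict 8, frames (9 7 3 5)
Page faults: 6.

6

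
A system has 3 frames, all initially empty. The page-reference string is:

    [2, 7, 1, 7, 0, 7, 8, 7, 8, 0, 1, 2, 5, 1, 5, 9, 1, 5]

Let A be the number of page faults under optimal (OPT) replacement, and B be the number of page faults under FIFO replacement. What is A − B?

Under OPT: F F F . F . F . . . F F F . . F . . → 9 faults.
Under FIFO: F F F . F . F F . . F F F . . F F . → 11 faults.
A − B = 9 − 11 = -2.

-2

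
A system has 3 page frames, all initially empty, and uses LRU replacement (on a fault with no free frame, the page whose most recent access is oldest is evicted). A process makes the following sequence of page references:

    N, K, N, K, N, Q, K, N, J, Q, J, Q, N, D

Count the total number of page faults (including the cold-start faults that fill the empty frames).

N -> fault, frames (N)
K -> fault, frames (N K)
N -> hit
K -> hit
N -> hit
Q -> fault, frames (K N Q)
K -> hit
N -> hit
J -> fault, evict Q, frames (K N J)
Q -> fault, evict K, frames (N J Q)
J -> hit
Q -> hit
N -> hit
D -> fault, evict J, frames (Q N D)
Page faults: 6.

6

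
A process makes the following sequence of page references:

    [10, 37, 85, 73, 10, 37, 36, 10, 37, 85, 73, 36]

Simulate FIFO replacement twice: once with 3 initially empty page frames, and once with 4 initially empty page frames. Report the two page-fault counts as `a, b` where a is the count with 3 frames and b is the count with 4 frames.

9, 10

3 frames: F F F F F F F . . F F . → 9 faults.
4 frames: F F F F . . F F F F F F → 10 faults.
10 > 9: adding a frame increased faults — Belady's anomaly.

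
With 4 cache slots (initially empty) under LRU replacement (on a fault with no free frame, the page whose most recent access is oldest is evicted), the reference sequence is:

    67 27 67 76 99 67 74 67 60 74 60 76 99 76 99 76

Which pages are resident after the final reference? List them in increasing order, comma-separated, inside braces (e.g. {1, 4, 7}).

67 -> fault, frames (67)
27 -> fault, frames (67 27)
67 -> hit
76 -> fault, frames (27 67 76)
99 -> fault, frames (27 67 76 99)
67 -> hit
74 -> fault, evict 27, frames (76 99 67 74)
67 -> hit
60 -> fault, evict 76, frames (99 74 67 60)
74 -> hit
60 -> hit
76 -> fault, evict 99, frames (67 74 60 76)
99 -> fault, evict 67, frames (74 60 76 99)
76 -> hit
99 -> hit
76 -> hit

{60, 74, 76, 99}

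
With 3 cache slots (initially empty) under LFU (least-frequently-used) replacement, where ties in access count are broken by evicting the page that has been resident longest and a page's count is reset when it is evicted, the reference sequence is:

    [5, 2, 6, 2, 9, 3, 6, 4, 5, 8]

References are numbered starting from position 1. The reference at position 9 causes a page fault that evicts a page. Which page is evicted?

6

pos 1: 5 → fault, frames [5]
pos 2: 2 → fault, frames [5, 2]
pos 3: 6 → fault, frames [5, 2, 6]
pos 4: 2 → hit
pos 5: 9 → fault, evict 5, frames [2, 6, 9]
pos 6: 3 → fault, evict 6, frames [2, 9, 3]
pos 7: 6 → fault, evict 9, frames [2, 3, 6]
pos 8: 4 → fault, evict 3, frames [2, 6, 4]
pos 9: 5 → fault, evict 6, frames [2, 4, 5]
At position 9, page 6 is evicted.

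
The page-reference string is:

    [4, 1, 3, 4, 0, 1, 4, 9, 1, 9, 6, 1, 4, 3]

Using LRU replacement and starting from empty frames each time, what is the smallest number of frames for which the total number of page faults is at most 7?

f=1: 14 faults
f=2: 13 faults
f=3: 9 faults
f=4: 7 faults
f=5: 7 faults
f=6: 6 faults
Smallest f with faults ≤ 7 is 4.

4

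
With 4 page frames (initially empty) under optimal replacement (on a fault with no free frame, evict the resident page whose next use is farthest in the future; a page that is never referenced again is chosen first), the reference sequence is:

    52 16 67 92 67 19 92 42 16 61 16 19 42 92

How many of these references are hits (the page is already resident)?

52 → fault, frames {52}
16 → fault, frames {52,16}
67 → fault, frames {52,16,67}
92 → fault, frames {52,16,67,92}
67 → hit
19 → fault, evict 67, frames {52,16,92,19}
92 → hit
42 → fault, evict 52, frames {16,92,19,42}
16 → hit
61 → fault, evict 92, frames {16,19,42,61}
16 → hit
19 → hit
42 → hit
92 → fault, evict 61, frames {16,19,42,92}
Hits: 6.

6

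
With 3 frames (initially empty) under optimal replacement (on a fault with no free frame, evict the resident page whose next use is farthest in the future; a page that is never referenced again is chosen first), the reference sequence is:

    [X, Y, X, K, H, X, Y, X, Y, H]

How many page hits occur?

6

X -> fault, frames (X)
Y -> fault, frames (X Y)
X -> hit
K -> fault, frames (X Y K)
H -> fault, evict K, frames (X Y H)
X -> hit
Y -> hit
X -> hit
Y -> hit
H -> hit
Hits: 6.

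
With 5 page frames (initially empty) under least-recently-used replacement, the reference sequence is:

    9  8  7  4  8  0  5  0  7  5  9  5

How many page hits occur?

9 → fault, frames [9]
8 → fault, frames [9, 8]
7 → fault, frames [9, 8, 7]
4 → fault, frames [9, 8, 7, 4]
8 → hit
0 → fault, frames [9, 7, 4, 8, 0]
5 → fault, evict 9, frames [7, 4, 8, 0, 5]
0 → hit
7 → hit
5 → hit
9 → fault, evict 4, frames [8, 0, 7, 5, 9]
5 → hit
Hits: 5.

5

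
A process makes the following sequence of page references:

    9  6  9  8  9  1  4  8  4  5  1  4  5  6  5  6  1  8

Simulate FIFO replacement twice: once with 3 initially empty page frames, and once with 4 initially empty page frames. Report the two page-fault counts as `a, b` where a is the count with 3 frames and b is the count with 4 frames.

3 frames: F F . F . F F . . F . . . F . . F F → 9 faults.
4 frames: F F . F . F F . . F . . . F . . . F → 8 faults.
8 < 9: adding a frame reduced faults, as is typical.

9, 8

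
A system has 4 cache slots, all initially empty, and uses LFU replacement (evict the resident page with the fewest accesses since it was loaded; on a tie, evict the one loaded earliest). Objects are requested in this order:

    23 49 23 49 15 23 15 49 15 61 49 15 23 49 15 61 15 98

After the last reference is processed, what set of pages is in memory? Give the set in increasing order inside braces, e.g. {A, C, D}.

23 → miss, frames [23]
49 → miss, frames [23, 49]
23 → hit
49 → hit
15 → miss, frames [23, 49, 15]
23 → hit
15 → hit
49 → hit
15 → hit
61 → miss, frames [23, 49, 15, 61]
49 → hit
15 → hit
23 → hit
49 → hit
15 → hit
61 → hit
15 → hit
98 → miss, evict 61, frames [23, 49, 15, 98]

{15, 23, 49, 98}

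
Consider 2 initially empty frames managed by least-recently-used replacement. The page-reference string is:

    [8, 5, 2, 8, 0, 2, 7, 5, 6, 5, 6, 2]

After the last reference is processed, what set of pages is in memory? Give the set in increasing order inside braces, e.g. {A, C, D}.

8 → miss, frames {8}
5 → miss, frames {8,5}
2 → miss, evict 8, frames {5,2}
8 → miss, evict 5, frames {2,8}
0 → miss, evict 2, frames {8,0}
2 → miss, evict 8, frames {0,2}
7 → miss, evict 0, frames {2,7}
5 → miss, evict 2, frames {7,5}
6 → miss, evict 7, frames {5,6}
5 → hit
6 → hit
2 → miss, evict 5, frames {6,2}

{2, 6}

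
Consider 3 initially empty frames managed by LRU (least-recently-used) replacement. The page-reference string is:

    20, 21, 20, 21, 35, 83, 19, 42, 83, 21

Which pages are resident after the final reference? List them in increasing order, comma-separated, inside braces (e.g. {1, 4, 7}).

{21, 42, 83}

20 → fault, frames {20}
21 → fault, frames {20,21}
20 → hit
21 → hit
35 → fault, frames {20,21,35}
83 → fault, evict 20, frames {21,35,83}
19 → fault, evict 21, frames {35,83,19}
42 → fault, evict 35, frames {83,19,42}
83 → hit
21 → fault, evict 19, frames {42,83,21}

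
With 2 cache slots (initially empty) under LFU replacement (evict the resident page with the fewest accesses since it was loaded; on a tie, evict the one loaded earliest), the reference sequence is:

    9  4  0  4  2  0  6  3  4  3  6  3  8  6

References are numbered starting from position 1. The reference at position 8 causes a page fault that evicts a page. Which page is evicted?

pos 1: 9 -> miss, frames (9)
pos 2: 4 -> miss, frames (9 4)
pos 3: 0 -> miss, evict 9, frames (4 0)
pos 4: 4 -> hit
pos 5: 2 -> miss, evict 0, frames (4 2)
pos 6: 0 -> miss, evict 2, frames (4 0)
pos 7: 6 -> miss, evict 0, frames (4 6)
pos 8: 3 -> miss, evict 6, frames (4 3)
At position 8, page 6 is evicted.

6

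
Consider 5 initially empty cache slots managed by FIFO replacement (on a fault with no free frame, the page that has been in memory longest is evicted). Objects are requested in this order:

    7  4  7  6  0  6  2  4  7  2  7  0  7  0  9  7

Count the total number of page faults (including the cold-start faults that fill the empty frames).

7

7: miss, frames (7)
4: miss, frames (7 4)
7: hit
6: miss, frames (7 4 6)
0: miss, frames (7 4 6 0)
6: hit
2: miss, frames (7 4 6 0 2)
4: hit
7: hit
2: hit
7: hit
0: hit
7: hit
0: hit
9: miss, evict 7, frames (4 6 0 2 9)
7: miss, evict 4, frames (6 0 2 9 7)
Page faults: 7.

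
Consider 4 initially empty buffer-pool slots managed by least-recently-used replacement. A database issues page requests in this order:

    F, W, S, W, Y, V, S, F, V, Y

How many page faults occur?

6

F → fault, frames (F)
W → fault, frames (F W)
S → fault, frames (F W S)
W → hit
Y → fault, frames (F S W Y)
V → fault, evict F, frames (S W Y V)
S → hit
F → fault, evict W, frames (Y V S F)
V → hit
Y → hit
Page faults: 6.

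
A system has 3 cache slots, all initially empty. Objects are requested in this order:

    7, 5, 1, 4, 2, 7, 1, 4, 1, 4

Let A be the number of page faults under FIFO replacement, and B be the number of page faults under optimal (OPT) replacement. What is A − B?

2

Under FIFO: F F F F F F F F . . → 8 faults.
Under OPT: F F F F F . . F . . → 6 faults.
A − B = 8 − 6 = 2.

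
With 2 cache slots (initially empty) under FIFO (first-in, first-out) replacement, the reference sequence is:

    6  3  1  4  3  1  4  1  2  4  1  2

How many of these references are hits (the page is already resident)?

3

6 → fault, frames (6)
3 → fault, frames (6 3)
1 → fault, evict 6, frames (3 1)
4 → fault, evict 3, frames (1 4)
3 → fault, evict 1, frames (4 3)
1 → fault, evict 4, frames (3 1)
4 → fault, evict 3, frames (1 4)
1 → hit
2 → fault, evict 1, frames (4 2)
4 → hit
1 → fault, evict 4, frames (2 1)
2 → hit
Hits: 3.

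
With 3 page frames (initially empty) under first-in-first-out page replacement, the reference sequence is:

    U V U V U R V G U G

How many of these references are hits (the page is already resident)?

5

U: miss, frames {U}
V: miss, frames {U,V}
U: hit
V: hit
U: hit
R: miss, frames {U,V,R}
V: hit
G: miss, evict U, frames {V,R,G}
U: miss, evict V, frames {R,G,U}
G: hit
Hits: 5.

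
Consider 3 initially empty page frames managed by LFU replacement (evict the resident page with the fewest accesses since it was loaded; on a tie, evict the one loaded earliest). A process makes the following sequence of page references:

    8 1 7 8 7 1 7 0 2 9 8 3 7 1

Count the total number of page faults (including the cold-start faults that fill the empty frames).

8

8: fault, frames {8}
1: fault, frames {8,1}
7: fault, frames {8,1,7}
8: hit
7: hit
1: hit
7: hit
0: fault, evict 8, frames {1,7,0}
2: fault, evict 0, frames {1,7,2}
9: fault, evict 2, frames {1,7,9}
8: fault, evict 9, frames {1,7,8}
3: fault, evict 8, frames {1,7,3}
7: hit
1: hit
Page faults: 8.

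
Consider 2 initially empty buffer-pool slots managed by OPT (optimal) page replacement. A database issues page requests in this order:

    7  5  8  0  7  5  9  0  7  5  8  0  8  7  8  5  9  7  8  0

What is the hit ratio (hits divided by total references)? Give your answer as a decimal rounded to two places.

0.30

7 → miss, frames [7]
5 → miss, frames [7, 5]
8 → miss, evict 5, frames [7, 8]
0 → miss, evict 8, frames [7, 0]
7 → hit
5 → miss, evict 7, frames [0, 5]
9 → miss, evict 5, frames [0, 9]
0 → hit
7 → miss, evict 9, frames [0, 7]
5 → miss, evict 7, frames [0, 5]
8 → miss, evict 5, frames [0, 8]
0 → hit
8 → hit
7 → miss, evict 0, frames [8, 7]
8 → hit
5 → miss, evict 8, frames [7, 5]
9 → miss, evict 5, frames [7, 9]
7 → hit
8 → miss, evict 9, frames [7, 8]
0 → miss, evict 8, frames [7, 0]
Hits: 6 of 20 references → 6/20 = 0.3000.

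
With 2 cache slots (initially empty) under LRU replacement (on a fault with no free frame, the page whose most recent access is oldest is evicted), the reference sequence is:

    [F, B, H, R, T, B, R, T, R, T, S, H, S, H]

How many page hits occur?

4

F -> fault, frames [F]
B -> fault, frames [F, B]
H -> fault, evict F, frames [B, H]
R -> fault, evict B, frames [H, R]
T -> fault, evict H, frames [R, T]
B -> fault, evict R, frames [T, B]
R -> fault, evict T, frames [B, R]
T -> fault, evict B, frames [R, T]
R -> hit
T -> hit
S -> fault, evict R, frames [T, S]
H -> fault, evict T, frames [S, H]
S -> hit
H -> hit
Hits: 4.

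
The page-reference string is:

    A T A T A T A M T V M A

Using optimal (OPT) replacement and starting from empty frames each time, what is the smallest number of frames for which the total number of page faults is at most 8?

f=1: 12 faults
f=2: 5 faults
f=3: 4 faults
f=4: 4 faults
Smallest f with faults ≤ 8 is 2.

2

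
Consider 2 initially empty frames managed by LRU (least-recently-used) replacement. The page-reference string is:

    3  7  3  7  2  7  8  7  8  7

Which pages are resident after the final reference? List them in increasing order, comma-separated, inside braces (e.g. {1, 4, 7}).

3: miss, frames {3}
7: miss, frames {3,7}
3: hit
7: hit
2: miss, evict 3, frames {7,2}
7: hit
8: miss, evict 2, frames {7,8}
7: hit
8: hit
7: hit

{7, 8}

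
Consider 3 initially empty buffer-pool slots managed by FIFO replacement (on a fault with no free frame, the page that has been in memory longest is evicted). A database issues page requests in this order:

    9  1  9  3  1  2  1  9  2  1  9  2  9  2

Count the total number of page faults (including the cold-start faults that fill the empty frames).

9 → miss, frames {9}
1 → miss, frames {9,1}
9 → hit
3 → miss, frames {9,1,3}
1 → hit
2 → miss, evict 9, frames {1,3,2}
1 → hit
9 → miss, evict 1, frames {3,2,9}
2 → hit
1 → miss, evict 3, frames {2,9,1}
9 → hit
2 → hit
9 → hit
2 → hit
Page faults: 6.

6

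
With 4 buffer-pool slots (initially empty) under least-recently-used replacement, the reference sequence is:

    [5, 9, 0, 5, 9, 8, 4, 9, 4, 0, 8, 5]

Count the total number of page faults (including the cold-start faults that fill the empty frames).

7

5: miss, frames [5]
9: miss, frames [5, 9]
0: miss, frames [5, 9, 0]
5: hit
9: hit
8: miss, frames [0, 5, 9, 8]
4: miss, evict 0, frames [5, 9, 8, 4]
9: hit
4: hit
0: miss, evict 5, frames [8, 9, 4, 0]
8: hit
5: miss, evict 9, frames [4, 0, 8, 5]
Page faults: 7.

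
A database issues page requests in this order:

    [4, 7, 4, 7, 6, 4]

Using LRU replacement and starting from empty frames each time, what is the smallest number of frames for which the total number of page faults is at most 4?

2

f=1: 6 faults
f=2: 4 faults
f=3: 3 faults
Smallest f with faults ≤ 4 is 2.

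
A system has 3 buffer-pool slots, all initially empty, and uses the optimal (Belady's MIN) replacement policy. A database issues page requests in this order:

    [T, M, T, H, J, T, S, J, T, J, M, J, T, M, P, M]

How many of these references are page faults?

7

T -> miss, frames (T)
M -> miss, frames (T M)
T -> hit
H -> miss, frames (T M H)
J -> miss, evict H, frames (T M J)
T -> hit
S -> miss, evict M, frames (T J S)
J -> hit
T -> hit
J -> hit
M -> miss, evict S, frames (T J M)
J -> hit
T -> hit
M -> hit
P -> miss, evict J, frames (T M P)
M -> hit
Page faults: 7.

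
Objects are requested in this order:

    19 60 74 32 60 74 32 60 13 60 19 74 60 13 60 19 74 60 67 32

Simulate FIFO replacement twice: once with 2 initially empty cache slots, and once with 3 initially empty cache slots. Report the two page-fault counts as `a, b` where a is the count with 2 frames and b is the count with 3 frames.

2 frames: F F F F F F F F F . F F F F . F F F F F → 18 faults.
3 frames: F F F F . . . . F F F F . F F F F . F F → 14 faults.
14 < 18: adding a frame reduced faults, as is typical.

18, 14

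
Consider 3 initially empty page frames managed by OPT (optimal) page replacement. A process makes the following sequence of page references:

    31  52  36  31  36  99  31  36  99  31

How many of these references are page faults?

31 → miss, frames [31]
52 → miss, frames [31, 52]
36 → miss, frames [31, 52, 36]
31 → hit
36 → hit
99 → miss, evict 52, frames [31, 36, 99]
31 → hit
36 → hit
99 → hit
31 → hit
Page faults: 4.

4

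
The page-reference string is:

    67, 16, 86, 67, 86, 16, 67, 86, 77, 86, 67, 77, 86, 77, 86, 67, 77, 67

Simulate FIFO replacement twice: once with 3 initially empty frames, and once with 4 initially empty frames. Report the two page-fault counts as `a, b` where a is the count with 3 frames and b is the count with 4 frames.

5, 4

3 frames: F F F . . . . . F . F . . . . . . . → 5 faults.
4 frames: F F F . . . . . F . . . . . . . . . → 4 faults.
4 < 5: adding a frame reduced faults, as is typical.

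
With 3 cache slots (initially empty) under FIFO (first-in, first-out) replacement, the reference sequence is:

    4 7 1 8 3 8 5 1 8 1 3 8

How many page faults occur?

4 -> fault, frames [4]
7 -> fault, frames [4, 7]
1 -> fault, frames [4, 7, 1]
8 -> fault, evict 4, frames [7, 1, 8]
3 -> fault, evict 7, frames [1, 8, 3]
8 -> hit
5 -> fault, evict 1, frames [8, 3, 5]
1 -> fault, evict 8, frames [3, 5, 1]
8 -> fault, evict 3, frames [5, 1, 8]
1 -> hit
3 -> fault, evict 5, frames [1, 8, 3]
8 -> hit
Page faults: 9.

9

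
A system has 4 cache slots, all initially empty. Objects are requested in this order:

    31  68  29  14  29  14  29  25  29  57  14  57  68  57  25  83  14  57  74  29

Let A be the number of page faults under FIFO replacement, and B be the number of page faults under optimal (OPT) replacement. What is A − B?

2

Under FIFO: F F F F . . . F . F . . F . . F F . F F → 11 faults.
Under OPT: F F F F . . . F . F . . . . . F . . F F → 9 faults.
A − B = 11 − 9 = 2.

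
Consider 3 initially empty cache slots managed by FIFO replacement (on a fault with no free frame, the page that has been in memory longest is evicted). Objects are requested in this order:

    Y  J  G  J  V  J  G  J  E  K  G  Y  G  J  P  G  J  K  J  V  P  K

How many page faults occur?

16

Y → miss, frames {Y}
J → miss, frames {Y,J}
G → miss, frames {Y,J,G}
J → hit
V → miss, evict Y, frames {J,G,V}
J → hit
G → hit
J → hit
E → miss, evict J, frames {G,V,E}
K → miss, evict G, frames {V,E,K}
G → miss, evict V, frames {E,K,G}
Y → miss, evict E, frames {K,G,Y}
G → hit
J → miss, evict K, frames {G,Y,J}
P → miss, evict G, frames {Y,J,P}
G → miss, evict Y, frames {J,P,G}
J → hit
K → miss, evict J, frames {P,G,K}
J → miss, evict P, frames {G,K,J}
V → miss, evict G, frames {K,J,V}
P → miss, evict K, frames {J,V,P}
K → miss, evict J, frames {V,P,K}
Page faults: 16.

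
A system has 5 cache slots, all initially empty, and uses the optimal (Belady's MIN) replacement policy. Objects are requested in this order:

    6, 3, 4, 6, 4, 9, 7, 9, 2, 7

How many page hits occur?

4

6 -> fault, frames {6}
3 -> fault, frames {6,3}
4 -> fault, frames {6,3,4}
6 -> hit
4 -> hit
9 -> fault, frames {6,3,4,9}
7 -> fault, frames {6,3,4,9,7}
9 -> hit
2 -> fault, evict 9, frames {6,3,4,7,2}
7 -> hit
Hits: 4.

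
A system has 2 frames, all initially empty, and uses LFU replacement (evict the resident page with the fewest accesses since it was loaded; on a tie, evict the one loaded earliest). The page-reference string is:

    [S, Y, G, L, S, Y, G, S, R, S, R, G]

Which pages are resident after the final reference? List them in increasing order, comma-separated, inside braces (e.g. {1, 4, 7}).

S → fault, frames (S)
Y → fault, frames (S Y)
G → fault, evict S, frames (Y G)
L → fault, evict Y, frames (G L)
S → fault, evict G, frames (L S)
Y → fault, evict L, frames (S Y)
G → fault, evict S, frames (Y G)
S → fault, evict Y, frames (G S)
R → fault, evict G, frames (S R)
S → hit
R → hit
G → fault, evict S, frames (R G)

{G, R}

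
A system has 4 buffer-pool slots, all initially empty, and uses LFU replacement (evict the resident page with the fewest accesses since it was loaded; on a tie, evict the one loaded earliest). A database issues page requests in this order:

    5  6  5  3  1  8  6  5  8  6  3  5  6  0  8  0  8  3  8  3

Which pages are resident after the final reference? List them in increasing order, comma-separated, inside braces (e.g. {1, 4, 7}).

5 → miss, frames {5}
6 → miss, frames {5,6}
5 → hit
3 → miss, frames {5,6,3}
1 → miss, frames {5,6,3,1}
8 → miss, evict 6, frames {5,3,1,8}
6 → miss, evict 3, frames {5,1,8,6}
5 → hit
8 → hit
6 → hit
3 → miss, evict 1, frames {5,8,6,3}
5 → hit
6 → hit
0 → miss, evict 3, frames {5,8,6,0}
8 → hit
0 → hit
8 → hit
3 → miss, evict 0, frames {5,8,6,3}
8 → hit
3 → hit

{3, 5, 6, 8}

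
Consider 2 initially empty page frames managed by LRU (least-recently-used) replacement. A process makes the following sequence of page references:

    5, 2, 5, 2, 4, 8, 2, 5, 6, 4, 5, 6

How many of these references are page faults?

5 → miss, frames {5}
2 → miss, frames {5,2}
5 → hit
2 → hit
4 → miss, evict 5, frames {2,4}
8 → miss, evict 2, frames {4,8}
2 → miss, evict 4, frames {8,2}
5 → miss, evict 8, frames {2,5}
6 → miss, evict 2, frames {5,6}
4 → miss, evict 5, frames {6,4}
5 → miss, evict 6, frames {4,5}
6 → miss, evict 4, frames {5,6}
Page faults: 10.

10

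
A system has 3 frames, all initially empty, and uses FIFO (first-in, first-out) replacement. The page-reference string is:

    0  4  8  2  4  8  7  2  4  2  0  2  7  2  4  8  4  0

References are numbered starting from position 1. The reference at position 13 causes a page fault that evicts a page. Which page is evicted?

pos 1: 0: fault, frames (0)
pos 2: 4: fault, frames (0 4)
pos 3: 8: fault, frames (0 4 8)
pos 4: 2: fault, evict 0, frames (4 8 2)
pos 5: 4: hit
pos 6: 8: hit
pos 7: 7: fault, evict 4, frames (8 2 7)
pos 8: 2: hit
pos 9: 4: fault, evict 8, frames (2 7 4)
pos 10: 2: hit
pos 11: 0: fault, evict 2, frames (7 4 0)
pos 12: 2: fault, evict 7, frames (4 0 2)
pos 13: 7: fault, evict 4, frames (0 2 7)
At position 13, page 4 is evicted.

4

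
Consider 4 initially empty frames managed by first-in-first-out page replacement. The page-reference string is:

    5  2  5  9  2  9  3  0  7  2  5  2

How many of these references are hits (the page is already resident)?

4

5 → fault, frames {5}
2 → fault, frames {5,2}
5 → hit
9 → fault, frames {5,2,9}
2 → hit
9 → hit
3 → fault, frames {5,2,9,3}
0 → fault, evict 5, frames {2,9,3,0}
7 → fault, evict 2, frames {9,3,0,7}
2 → fault, evict 9, frames {3,0,7,2}
5 → fault, evict 3, frames {0,7,2,5}
2 → hit
Hits: 4.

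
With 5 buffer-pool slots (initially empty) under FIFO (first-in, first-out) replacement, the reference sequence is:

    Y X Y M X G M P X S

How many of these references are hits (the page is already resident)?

Y -> fault, frames (Y)
X -> fault, frames (Y X)
Y -> hit
M -> fault, frames (Y X M)
X -> hit
G -> fault, frames (Y X M G)
M -> hit
P -> fault, frames (Y X M G P)
X -> hit
S -> fault, evict Y, frames (X M G P S)
Hits: 4.

4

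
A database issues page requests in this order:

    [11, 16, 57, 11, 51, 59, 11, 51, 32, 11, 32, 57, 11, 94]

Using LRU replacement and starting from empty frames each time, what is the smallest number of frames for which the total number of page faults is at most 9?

f=1: 14 faults
f=2: 13 faults
f=3: 8 faults
f=4: 8 faults
f=5: 7 faults
f=6: 7 faults
f=7: 7 faults
Smallest f with faults ≤ 9 is 3.

3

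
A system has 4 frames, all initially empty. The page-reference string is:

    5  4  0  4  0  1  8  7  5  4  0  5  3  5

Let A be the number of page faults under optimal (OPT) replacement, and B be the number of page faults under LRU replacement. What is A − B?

Under OPT: F F F . . F F F . . . . F . → 7 faults.
Under LRU: F F F . . F F F F F F . F . → 10 faults.
A − B = 7 − 10 = -3.

-3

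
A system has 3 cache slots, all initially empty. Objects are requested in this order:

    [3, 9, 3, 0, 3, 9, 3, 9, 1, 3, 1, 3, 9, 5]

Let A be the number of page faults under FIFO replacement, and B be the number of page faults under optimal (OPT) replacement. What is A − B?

Under FIFO: F F . F . . . . F F . . F F → 7 faults.
Under OPT: F F . F . . . . F . . . . F → 5 faults.
A − B = 7 − 5 = 2.

2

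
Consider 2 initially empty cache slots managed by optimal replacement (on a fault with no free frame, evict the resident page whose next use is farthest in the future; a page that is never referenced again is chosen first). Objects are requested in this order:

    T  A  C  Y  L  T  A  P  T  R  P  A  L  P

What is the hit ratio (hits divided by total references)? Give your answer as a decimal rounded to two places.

0.29

T: fault, frames (T)
A: fault, frames (T A)
C: fault, evict A, frames (T C)
Y: fault, evict C, frames (T Y)
L: fault, evict Y, frames (T L)
T: hit
A: fault, evict L, frames (T A)
P: fault, evict A, frames (T P)
T: hit
R: fault, evict T, frames (P R)
P: hit
A: fault, evict R, frames (P A)
L: fault, evict A, frames (P L)
P: hit
Hits: 4 of 14 references → 4/14 = 0.2857.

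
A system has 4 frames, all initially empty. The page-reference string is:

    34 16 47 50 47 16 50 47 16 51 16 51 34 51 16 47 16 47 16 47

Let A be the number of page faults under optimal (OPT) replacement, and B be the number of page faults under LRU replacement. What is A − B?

Under OPT: F F F F . . . . . F . . . . . . . . . . → 5 faults.
Under LRU: F F F F . . . . . F . . F . . . . . . . → 6 faults.
A − B = 5 − 6 = -1.

-1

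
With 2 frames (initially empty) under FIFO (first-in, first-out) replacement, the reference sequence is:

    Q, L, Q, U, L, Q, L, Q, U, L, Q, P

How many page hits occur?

4

Q: miss, frames (Q)
L: miss, frames (Q L)
Q: hit
U: miss, evict Q, frames (L U)
L: hit
Q: miss, evict L, frames (U Q)
L: miss, evict U, frames (Q L)
Q: hit
U: miss, evict Q, frames (L U)
L: hit
Q: miss, evict L, frames (U Q)
P: miss, evict U, frames (Q P)
Hits: 4.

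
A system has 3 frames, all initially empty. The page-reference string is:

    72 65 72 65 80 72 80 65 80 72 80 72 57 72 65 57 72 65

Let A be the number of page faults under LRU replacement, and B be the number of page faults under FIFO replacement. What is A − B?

Under LRU: F F . . F . . . . . . . F . F . . . → 5 faults.
Under FIFO: F F . . F . . . . . . . F F F . . . → 6 faults.
A − B = 5 − 6 = -1.

-1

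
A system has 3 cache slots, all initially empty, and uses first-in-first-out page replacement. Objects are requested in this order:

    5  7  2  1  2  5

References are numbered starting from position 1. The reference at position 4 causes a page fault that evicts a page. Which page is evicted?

5

pos 1: 5 → fault, frames (5)
pos 2: 7 → fault, frames (5 7)
pos 3: 2 → fault, frames (5 7 2)
pos 4: 1 → fault, evict 5, frames (7 2 1)
At position 4, page 5 is evicted.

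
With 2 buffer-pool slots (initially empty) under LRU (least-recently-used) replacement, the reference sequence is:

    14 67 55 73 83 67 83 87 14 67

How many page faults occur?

9

14 -> fault, frames (14)
67 -> fault, frames (14 67)
55 -> fault, evict 14, frames (67 55)
73 -> fault, evict 67, frames (55 73)
83 -> fault, evict 55, frames (73 83)
67 -> fault, evict 73, frames (83 67)
83 -> hit
87 -> fault, evict 67, frames (83 87)
14 -> fault, evict 83, frames (87 14)
67 -> fault, evict 87, frames (14 67)
Page faults: 9.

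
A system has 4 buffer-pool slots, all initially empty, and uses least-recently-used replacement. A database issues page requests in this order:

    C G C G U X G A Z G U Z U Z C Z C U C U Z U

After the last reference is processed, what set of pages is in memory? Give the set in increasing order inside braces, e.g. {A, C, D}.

{C, G, U, Z}

C: miss, frames (C)
G: miss, frames (C G)
C: hit
G: hit
U: miss, frames (C G U)
X: miss, frames (C G U X)
G: hit
A: miss, evict C, frames (U X G A)
Z: miss, evict U, frames (X G A Z)
G: hit
U: miss, evict X, frames (A Z G U)
Z: hit
U: hit
Z: hit
C: miss, evict A, frames (G U Z C)
Z: hit
C: hit
U: hit
C: hit
U: hit
Z: hit
U: hit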